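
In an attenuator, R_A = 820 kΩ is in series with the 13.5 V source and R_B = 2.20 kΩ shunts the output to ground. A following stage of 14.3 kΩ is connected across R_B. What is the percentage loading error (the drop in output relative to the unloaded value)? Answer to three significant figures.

The divider's output (Thévenin) resistance is R_A‖R_B = 2.194 kΩ.
Fractional drop under load = R_th/(R_th + R_L) = 2.194 / (2.194 + 14.3) = 0.1330.
So the output falls by 13.3 %.

13.3 %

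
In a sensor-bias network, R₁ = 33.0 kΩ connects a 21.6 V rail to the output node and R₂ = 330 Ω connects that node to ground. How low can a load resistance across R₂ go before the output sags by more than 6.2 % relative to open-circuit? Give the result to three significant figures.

R_L(min) ≈ 4.94 kΩ

Output resistance R_th = R₁‖R₂ = (33000 × 330)/33330 = 326.7 Ω.
The fractional drop is R_th/(R_th + R_L); requiring this ≤ 0.0620 gives R_L ≥ R_th(1/0.0620 − 1) = 326.7 × 15.13 = 4.94 kΩ.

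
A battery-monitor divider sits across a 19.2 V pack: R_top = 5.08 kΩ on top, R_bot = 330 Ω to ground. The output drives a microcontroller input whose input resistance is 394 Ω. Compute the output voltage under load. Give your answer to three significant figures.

The load sits in parallel with R_bot: R_bot‖R_L = (330 × 394) / (330 + 394) = 179.6 Ω.
V_out = 19.2 × 179.6 / (5080 + 179.6) = 19.2 × 179.6/5260 = 0.656 V.

V_out ≈ 0.656 V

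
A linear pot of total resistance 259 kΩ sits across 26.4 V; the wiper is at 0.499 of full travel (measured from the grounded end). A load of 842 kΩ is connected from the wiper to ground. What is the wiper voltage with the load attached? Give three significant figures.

The wiper splits the pot into (1−α)R = 129.8 kΩ above and αR = 129.2 kΩ below.
Lower section ‖ load = 112.0 kΩ.
V_wiper = 26.4 × 112.0/(129.8 + 112.0) = 12.2 V.

V ≈ 12.2 V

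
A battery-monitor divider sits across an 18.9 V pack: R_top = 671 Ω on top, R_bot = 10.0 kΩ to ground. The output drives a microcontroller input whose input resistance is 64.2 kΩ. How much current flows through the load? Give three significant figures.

I_L ≈ 0.273 mA

R_bot‖R_L = 8652 Ω; V_out = 18.9 × 8652/9323 = 17.54 V.
I_L = V_out / R_L = 17.54 / 64.2 kΩ = 0.273 mA.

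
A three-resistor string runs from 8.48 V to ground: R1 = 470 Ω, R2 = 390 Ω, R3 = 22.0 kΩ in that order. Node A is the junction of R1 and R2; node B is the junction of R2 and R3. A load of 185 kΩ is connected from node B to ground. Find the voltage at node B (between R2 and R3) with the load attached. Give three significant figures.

V ≈ 8.12 V

At node B, R3 is in parallel with the load: R3‖R_L = 19660 Ω.
Below node A the resistance is R2 + (R3‖R_L) = 20050 Ω, so V_A = 8.48 × 20050/20520 = 8.286 V.
Then V_B = V_A × (R3‖R_L)/(R2 + R3‖R_L) = 8.286 × 19660/20050 = 8.12 V.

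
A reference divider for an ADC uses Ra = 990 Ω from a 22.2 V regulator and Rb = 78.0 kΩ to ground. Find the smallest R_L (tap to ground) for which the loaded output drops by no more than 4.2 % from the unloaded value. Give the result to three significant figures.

Output resistance R_th = Ra‖Rb = (990 × 78000)/78990 = 977.6 Ω.
The fractional drop is R_th/(R_th + R_L); requiring this ≤ 0.0420 gives R_L ≥ R_th(1/0.0420 − 1) = 977.6 × 22.81 = 22.3 kΩ.

R_L(min) ≈ 22.3 kΩ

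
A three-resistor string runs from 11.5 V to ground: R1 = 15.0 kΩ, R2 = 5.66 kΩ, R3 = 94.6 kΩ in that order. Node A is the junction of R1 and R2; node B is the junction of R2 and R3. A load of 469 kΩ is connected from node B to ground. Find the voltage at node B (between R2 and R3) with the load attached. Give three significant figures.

V ≈ 9.11 V

At node B, R3 is in parallel with the load: R3‖R_L = 78.72 kΩ.
Below node A the resistance is R2 + (R3‖R_L) = 84.38 kΩ, so V_A = 11.5 × 84.38/99.38 = 9.764 V.
Then V_B = V_A × (R3‖R_L)/(R2 + R3‖R_L) = 9.764 × 78.72/84.38 = 9.11 V.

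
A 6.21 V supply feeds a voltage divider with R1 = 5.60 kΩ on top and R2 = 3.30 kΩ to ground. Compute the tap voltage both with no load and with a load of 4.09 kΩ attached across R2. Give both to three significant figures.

Open-circuit: V = 6.21 × 3.30/(5.60 + 3.30) = 2.30 V.
With the load, R2 becomes R2‖R_L = 1.826 kΩ, so V = 6.21 × 1.826/7.426 = 1.53 V.

Unloaded: 2.30 V; loaded: 1.53 V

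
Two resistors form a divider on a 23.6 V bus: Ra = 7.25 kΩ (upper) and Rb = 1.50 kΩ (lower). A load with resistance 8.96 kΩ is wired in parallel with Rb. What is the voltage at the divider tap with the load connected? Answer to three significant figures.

The load sits in parallel with Rb: Rb‖R_L = (1.50 × 8.96) / (1.50 + 8.96) = 1.285 kΩ.
V_out = 23.6 × 1.285 / (7.25 + 1.285) = 23.6 × 1.285/8.535 = 3.55 V.

V_out ≈ 3.55 V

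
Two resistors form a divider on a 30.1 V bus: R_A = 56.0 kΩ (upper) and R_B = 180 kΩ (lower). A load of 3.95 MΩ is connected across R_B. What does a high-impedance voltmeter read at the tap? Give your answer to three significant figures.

The load sits in parallel with R_B: R_B‖R_L = (180 × 3950) / (180 + 3950) = 172.2 kΩ.
V_out = 30.1 × 172.2 / (56.0 + 172.2) = 30.1 × 172.2/228.2 = 22.7 V.
(Unloaded it would have been 23.0 V.)

V_out ≈ 22.7 V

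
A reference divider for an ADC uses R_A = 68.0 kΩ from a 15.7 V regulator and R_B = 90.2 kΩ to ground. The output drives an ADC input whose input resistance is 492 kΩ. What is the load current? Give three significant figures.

R_B‖R_L = 76.23 kΩ; V_out = 15.7 × 76.23/144.2 = 8.298 V.
I_L = V_out / R_L = 8.298 / 492 kΩ = 0.0169 mA.

I_L ≈ 0.0169 mA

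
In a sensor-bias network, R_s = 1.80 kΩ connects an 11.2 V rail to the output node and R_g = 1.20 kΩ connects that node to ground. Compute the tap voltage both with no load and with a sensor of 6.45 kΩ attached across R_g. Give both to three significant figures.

Unloaded: 4.48 V; loaded: 4.03 V

Open-circuit: V = 11.2 × 1.20/(1.80 + 1.20) = 4.48 V.
With the load, R_g becomes R_g‖R_L = 1.012 kΩ, so V = 11.2 × 1.012/2.812 = 4.03 V.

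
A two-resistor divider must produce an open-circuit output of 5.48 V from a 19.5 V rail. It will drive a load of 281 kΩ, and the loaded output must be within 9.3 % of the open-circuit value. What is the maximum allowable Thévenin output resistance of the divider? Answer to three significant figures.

R_th ≤ 28.8 kΩ

Loading drop = R_th/(R_th + R_L) ≤ 0.0930, so R_th ≤ R_L · ε/(1−ε) = 281 kΩ × 0.0930/0.9070 = 28.8 kΩ.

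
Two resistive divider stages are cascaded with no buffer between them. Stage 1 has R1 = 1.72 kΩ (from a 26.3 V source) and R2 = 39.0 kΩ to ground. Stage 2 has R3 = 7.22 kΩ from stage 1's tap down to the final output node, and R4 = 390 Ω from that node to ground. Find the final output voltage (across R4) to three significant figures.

V_out ≈ 1.06 V

Stage 2 presents R3+R4 = 7610 Ω as a load on stage 1's tap.
Stage 1's lower leg becomes R2‖(R3+R4) = 6368 Ω, so V_mid = 26.3 × 6368/8088 = 20.71 V.
Stage 2 is itself unloaded: V_out = V_mid × R4/(R3+R4) = 20.71 × 390/7610 = 1.06 V.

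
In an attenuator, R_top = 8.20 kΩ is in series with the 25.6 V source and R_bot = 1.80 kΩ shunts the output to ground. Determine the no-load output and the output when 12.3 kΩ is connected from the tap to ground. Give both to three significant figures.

Open-circuit: V = 25.6 × 1.80/(8.20 + 1.80) = 4.61 V.
With the load, R_bot becomes R_bot‖R_L = 1.570 kΩ, so V = 25.6 × 1.570/9.770 = 4.11 V.

Unloaded: 4.61 V; loaded: 4.11 V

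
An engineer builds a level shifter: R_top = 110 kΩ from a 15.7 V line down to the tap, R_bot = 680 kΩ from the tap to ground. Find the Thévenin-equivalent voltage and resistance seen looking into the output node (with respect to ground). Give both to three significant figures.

V_th is the open-circuit tap voltage: 15.7 × 680/(110 + 680) = 13.5 V.
With the supply zeroed, R_top and R_bot appear in parallel from the tap: R_th = R_top‖R_bot = (110 × 680)/790.0 = 94.7 kΩ.

V_th = 13.5 V, R_th = 94.7 kΩ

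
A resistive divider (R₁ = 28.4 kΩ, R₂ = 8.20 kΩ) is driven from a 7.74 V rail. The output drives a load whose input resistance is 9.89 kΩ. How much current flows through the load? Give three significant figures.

I_L ≈ 0.107 mA

R₂‖R_L = 4.483 kΩ; V_out = 7.74 × 4.483/32.88 = 1.055 V.
I_L = V_out / R_L = 1.055 / 9.89 kΩ = 0.107 mA.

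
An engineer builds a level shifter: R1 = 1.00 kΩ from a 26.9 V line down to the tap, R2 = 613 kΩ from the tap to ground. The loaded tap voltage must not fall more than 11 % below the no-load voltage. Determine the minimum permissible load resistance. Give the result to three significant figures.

R_L(min) ≈ 8.08 kΩ

Output resistance R_th = R1‖R2 = (1000 × 613000)/614000 = 998.4 Ω.
The fractional drop is R_th/(R_th + R_L); requiring this ≤ 0.110 gives R_L ≥ R_th(1/0.110 − 1) = 998.4 × 8.091 = 8.08 kΩ.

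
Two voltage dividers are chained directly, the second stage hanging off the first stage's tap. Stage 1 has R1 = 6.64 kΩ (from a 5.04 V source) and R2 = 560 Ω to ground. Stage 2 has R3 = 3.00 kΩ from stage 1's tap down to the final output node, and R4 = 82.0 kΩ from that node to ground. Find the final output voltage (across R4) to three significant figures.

V_out ≈ 0.376 V

Stage 2 presents R3+R4 = 85000 Ω as a load on stage 1's tap.
Stage 1's lower leg becomes R2‖(R3+R4) = 556.3 Ω, so V_mid = 5.04 × 556.3/7196 = 0.3896 V.
Stage 2 is itself unloaded: V_out = V_mid × R4/(R3+R4) = 0.3896 × 82000/85000 = 0.376 V.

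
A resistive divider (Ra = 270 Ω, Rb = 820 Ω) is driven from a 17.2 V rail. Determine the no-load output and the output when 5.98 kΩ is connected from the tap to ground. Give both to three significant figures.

Unloaded: 12.9 V; loaded: 12.5 V

Open-circuit: V = 17.2 × 820/(270 + 820) = 12.9 V.
With the load, Rb becomes Rb‖R_L = 721.1 Ω, so V = 17.2 × 721.1/991.1 = 12.5 V.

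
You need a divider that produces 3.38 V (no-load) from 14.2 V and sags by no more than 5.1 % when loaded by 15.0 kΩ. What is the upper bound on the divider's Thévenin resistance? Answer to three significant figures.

Loading drop = R_th/(R_th + R_L) ≤ 0.0510, so R_th ≤ R_L · ε/(1−ε) = 15.0 kΩ × 0.0510/0.9490 = 806 Ω.

R_th ≤ 806 Ω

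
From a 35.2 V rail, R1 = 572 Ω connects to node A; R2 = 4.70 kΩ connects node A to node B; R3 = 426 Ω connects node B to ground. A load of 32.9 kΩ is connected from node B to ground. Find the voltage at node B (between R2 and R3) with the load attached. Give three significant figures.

At node B, R3 is in parallel with the load: R3‖R_L = 420.6 Ω.
Below node A the resistance is R2 + (R3‖R_L) = 5121 Ω, so V_A = 35.2 × 5121/5693 = 31.66 V.
Then V_B = V_A × (R3‖R_L)/(R2 + R3‖R_L) = 31.66 × 420.6/5121 = 2.60 V.

V ≈ 2.60 V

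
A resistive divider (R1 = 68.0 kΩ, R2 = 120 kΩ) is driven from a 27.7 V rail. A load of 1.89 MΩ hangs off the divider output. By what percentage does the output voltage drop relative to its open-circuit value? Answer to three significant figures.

The divider's output (Thévenin) resistance is R1‖R2 = 43.40 kΩ.
Fractional drop under load = R_th/(R_th + R_L) = 43.40 / (43.40 + 1890) = 0.02245.
So the output falls by 2.24 %.

2.24 %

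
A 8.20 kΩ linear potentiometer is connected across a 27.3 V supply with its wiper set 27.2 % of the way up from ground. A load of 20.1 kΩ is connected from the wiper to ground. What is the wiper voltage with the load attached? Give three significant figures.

V ≈ 6.87 V

The wiper splits the pot into (1−α)R = 5.970 kΩ above and αR = 2.230 kΩ below.
Lower section ‖ load = 2.008 kΩ.
V_wiper = 27.3 × 2.008/(5.970 + 2.008) = 6.87 V.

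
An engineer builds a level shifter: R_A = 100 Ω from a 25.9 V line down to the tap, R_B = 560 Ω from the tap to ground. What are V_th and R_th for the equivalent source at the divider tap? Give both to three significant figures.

V_th is the open-circuit tap voltage: 25.9 × 560/(100 + 560) = 22.0 V.
With the supply zeroed, R_A and R_B appear in parallel from the tap: R_th = R_A‖R_B = (100 × 560)/660.0 = 84.8 Ω.

V_th = 22.0 V, R_th = 84.8 Ω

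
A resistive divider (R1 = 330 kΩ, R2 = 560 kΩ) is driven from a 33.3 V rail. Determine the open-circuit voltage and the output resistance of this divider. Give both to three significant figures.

V_th = 21.0 V, R_th = 208 kΩ

V_th is the open-circuit tap voltage: 33.3 × 560/(330 + 560) = 21.0 V.
With the supply zeroed, R1 and R2 appear in parallel from the tap: R_th = R1‖R2 = (330 × 560)/890.0 = 208 kΩ.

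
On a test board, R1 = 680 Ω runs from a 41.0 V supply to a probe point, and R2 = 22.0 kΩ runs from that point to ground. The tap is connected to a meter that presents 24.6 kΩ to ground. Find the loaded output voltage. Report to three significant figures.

V_out ≈ 38.7 V

The load sits in parallel with R2: R2‖R_L = (22000 × 24600) / (22000 + 24600) = 11610 Ω.
V_out = 41.0 × 11610 / (680 + 11610) = 41.0 × 11610/12290 = 38.7 V.
(Unloaded it would have been 39.8 V.)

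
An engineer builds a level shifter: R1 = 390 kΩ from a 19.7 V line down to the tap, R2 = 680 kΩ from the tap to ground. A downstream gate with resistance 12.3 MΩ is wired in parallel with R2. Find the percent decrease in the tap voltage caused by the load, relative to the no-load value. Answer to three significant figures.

The divider's output (Thévenin) resistance is R1‖R2 = 247.9 kΩ.
Fractional drop under load = R_th/(R_th + R_L) = 247.9 / (247.9 + 12300) = 0.01975.
So the output falls by 1.98 %.

1.98 %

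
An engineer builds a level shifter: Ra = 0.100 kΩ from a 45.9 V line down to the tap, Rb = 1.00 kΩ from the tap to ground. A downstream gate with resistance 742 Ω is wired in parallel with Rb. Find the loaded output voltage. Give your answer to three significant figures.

V_out ≈ 37.2 V

The load sits in parallel with Rb: Rb‖R_L = (1000 × 742) / (1000 + 742) = 425.9 Ω.
V_out = 45.9 × 425.9 / (100 + 425.9) = 45.9 × 425.9/525.9 = 37.2 V.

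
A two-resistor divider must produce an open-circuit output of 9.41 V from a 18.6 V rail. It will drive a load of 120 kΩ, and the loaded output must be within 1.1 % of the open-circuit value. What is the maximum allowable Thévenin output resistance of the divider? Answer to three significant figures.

Loading drop = R_th/(R_th + R_L) ≤ 0.0110, so R_th ≤ R_L · ε/(1−ε) = 120 kΩ × 0.0110/0.9890 = 1.33 kΩ.
(Any R1, R2 with R2/(R1+R2) = 0.506 and R1‖R2 ≤ 1.33 kΩ will meet the spec.)

R_th ≤ 1.33 kΩ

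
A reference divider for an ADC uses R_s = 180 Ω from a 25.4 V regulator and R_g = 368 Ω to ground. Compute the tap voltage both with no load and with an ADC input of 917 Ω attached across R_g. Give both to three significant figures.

Open-circuit: V = 25.4 × 368/(180 + 368) = 17.1 V.
With the load, R_g becomes R_g‖R_L = 262.6 Ω, so V = 25.4 × 262.6/442.6 = 15.1 V.

Unloaded: 17.1 V; loaded: 15.1 V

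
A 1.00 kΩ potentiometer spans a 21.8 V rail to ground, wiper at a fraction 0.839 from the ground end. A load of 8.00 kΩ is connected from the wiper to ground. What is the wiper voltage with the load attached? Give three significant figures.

V ≈ 18.0 V

The wiper splits the pot into (1−α)R = 161.0 Ω above and αR = 839.0 Ω below.
Lower section ‖ load = 759.4 Ω.
V_wiper = 21.8 × 759.4/(161.0 + 759.4) = 18.0 V.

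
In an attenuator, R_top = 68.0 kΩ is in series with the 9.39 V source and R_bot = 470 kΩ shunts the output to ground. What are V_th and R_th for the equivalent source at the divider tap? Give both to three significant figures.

V_th = 8.20 V, R_th = 59.4 kΩ

V_th is the open-circuit tap voltage: 9.39 × 470/(68.0 + 470) = 8.20 V.
With the supply zeroed, R_top and R_bot appear in parallel from the tap: R_th = R_top‖R_bot = (68.0 × 470)/538.0 = 59.4 kΩ.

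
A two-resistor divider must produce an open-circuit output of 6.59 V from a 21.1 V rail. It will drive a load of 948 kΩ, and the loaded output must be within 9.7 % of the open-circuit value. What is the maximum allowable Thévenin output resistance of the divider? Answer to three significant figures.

R_th ≤ 102 kΩ

Loading drop = R_th/(R_th + R_L) ≤ 0.0970, so R_th ≤ R_L · ε/(1−ε) = 948 kΩ × 0.0970/0.9030 = 102 kΩ.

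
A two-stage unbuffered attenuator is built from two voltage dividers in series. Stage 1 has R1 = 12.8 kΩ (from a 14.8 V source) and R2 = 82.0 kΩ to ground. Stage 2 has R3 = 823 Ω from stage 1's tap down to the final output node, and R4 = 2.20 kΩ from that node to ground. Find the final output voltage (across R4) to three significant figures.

Stage 2 presents R3+R4 = 3023 Ω as a load on stage 1's tap.
Stage 1's lower leg becomes R2‖(R3+R4) = 2916 Ω, so V_mid = 14.8 × 2916/15720 = 2.746 V.
Stage 2 is itself unloaded: V_out = V_mid × R4/(R3+R4) = 2.746 × 2200/3023 = 2.00 V.

V_out ≈ 2.00 V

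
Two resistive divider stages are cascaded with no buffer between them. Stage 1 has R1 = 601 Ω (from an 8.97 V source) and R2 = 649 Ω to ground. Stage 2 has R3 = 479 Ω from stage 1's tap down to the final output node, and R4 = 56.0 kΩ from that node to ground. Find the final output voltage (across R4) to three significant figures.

Stage 2 presents R3+R4 = 56480 Ω as a load on stage 1's tap.
Stage 1's lower leg becomes R2‖(R3+R4) = 641.6 Ω, so V_mid = 8.97 × 641.6/1243 = 4.632 V.
Stage 2 is itself unloaded: V_out = V_mid × R4/(R3+R4) = 4.632 × 56000/56480 = 4.59 V.

V_out ≈ 4.59 V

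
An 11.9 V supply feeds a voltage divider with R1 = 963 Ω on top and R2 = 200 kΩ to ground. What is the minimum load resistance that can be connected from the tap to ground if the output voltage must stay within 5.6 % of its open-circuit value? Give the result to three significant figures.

R_L(min) ≈ 16.2 kΩ

Output resistance R_th = R1‖R2 = (963 × 200000)/201000 = 958.4 Ω.
The fractional drop is R_th/(R_th + R_L); requiring this ≤ 0.0560 gives R_L ≥ R_th(1/0.0560 − 1) = 958.4 × 16.86 = 16.2 kΩ.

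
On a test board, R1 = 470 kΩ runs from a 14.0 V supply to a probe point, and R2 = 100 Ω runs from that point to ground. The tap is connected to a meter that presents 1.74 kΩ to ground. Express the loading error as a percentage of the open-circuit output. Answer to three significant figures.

The divider's output (Thévenin) resistance is R1‖R2 = 99.98 Ω.
Fractional drop under load = R_th/(R_th + R_L) = 99.98 / (99.98 + 1740) = 0.05434.
So the output falls by 5.43 %.

5.43 %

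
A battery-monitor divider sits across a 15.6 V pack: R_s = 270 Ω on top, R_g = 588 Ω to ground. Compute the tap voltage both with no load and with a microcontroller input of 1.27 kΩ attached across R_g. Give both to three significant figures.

Open-circuit: V = 15.6 × 588/(270 + 588) = 10.7 V.
With the load, R_g becomes R_g‖R_L = 401.9 Ω, so V = 15.6 × 401.9/671.9 = 9.33 V.

Unloaded: 10.7 V; loaded: 9.33 V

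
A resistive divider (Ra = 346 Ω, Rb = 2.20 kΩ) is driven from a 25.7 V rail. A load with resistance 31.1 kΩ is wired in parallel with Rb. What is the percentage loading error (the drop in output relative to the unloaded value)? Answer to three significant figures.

The divider's output (Thévenin) resistance is Ra‖Rb = 299.0 Ω.
Fractional drop under load = R_th/(R_th + R_L) = 299.0 / (299.0 + 31100) = 0.009522.
So the output falls by 0.952 %.

0.952 %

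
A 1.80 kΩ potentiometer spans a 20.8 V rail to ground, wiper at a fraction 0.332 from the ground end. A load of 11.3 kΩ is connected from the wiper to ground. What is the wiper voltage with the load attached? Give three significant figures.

The wiper splits the pot into (1−α)R = 1202 Ω above and αR = 597.6 Ω below.
Lower section ‖ load = 567.6 Ω.
V_wiper = 20.8 × 567.6/(1202 + 567.6) = 6.67 V.

V ≈ 6.67 V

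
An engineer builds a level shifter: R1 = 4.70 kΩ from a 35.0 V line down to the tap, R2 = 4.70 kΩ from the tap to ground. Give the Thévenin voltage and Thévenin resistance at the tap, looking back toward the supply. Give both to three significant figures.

V_th is the open-circuit tap voltage: 35.0 × 4.70/(4.70 + 4.70) = 17.5 V.
With the supply zeroed, R1 and R2 appear in parallel from the tap: R_th = R1‖R2 = (4.70 × 4.70)/9.400 = 2.35 kΩ.

V_th = 17.5 V, R_th = 2.35 kΩ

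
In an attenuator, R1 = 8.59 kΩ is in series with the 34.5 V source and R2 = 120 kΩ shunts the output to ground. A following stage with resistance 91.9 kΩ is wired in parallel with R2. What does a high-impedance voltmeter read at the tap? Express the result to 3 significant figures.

V_out ≈ 29.6 V

The load sits in parallel with R2: R2‖R_L = (120 × 91.9) / (120 + 91.9) = 52.04 kΩ.
V_out = 34.5 × 52.04 / (8.59 + 52.04) = 34.5 × 52.04/60.63 = 29.6 V.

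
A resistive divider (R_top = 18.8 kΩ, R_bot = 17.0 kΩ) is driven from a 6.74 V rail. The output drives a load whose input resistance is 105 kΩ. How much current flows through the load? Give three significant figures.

R_bot‖R_L = 14.63 kΩ; V_out = 6.74 × 14.63/33.43 = 2.950 V.
I_L = V_out / R_L = 2.950 / 105 kΩ = 0.0281 mA.

I_L ≈ 0.0281 mA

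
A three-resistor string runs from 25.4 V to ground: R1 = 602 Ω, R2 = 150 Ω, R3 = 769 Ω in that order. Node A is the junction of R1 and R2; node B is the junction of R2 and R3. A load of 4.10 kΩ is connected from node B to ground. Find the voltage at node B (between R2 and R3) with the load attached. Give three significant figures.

V ≈ 11.8 V

At node B, R3 is in parallel with the load: R3‖R_L = 647.5 Ω.
Below node A the resistance is R2 + (R3‖R_L) = 797.5 Ω, so V_A = 25.4 × 797.5/1400 = 14.47 V.
Then V_B = V_A × (R3‖R_L)/(R2 + R3‖R_L) = 14.47 × 647.5/797.5 = 11.8 V.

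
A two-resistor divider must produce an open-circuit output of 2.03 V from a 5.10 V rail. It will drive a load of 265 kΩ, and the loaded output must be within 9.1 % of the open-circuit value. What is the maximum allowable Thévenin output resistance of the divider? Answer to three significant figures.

Loading drop = R_th/(R_th + R_L) ≤ 0.0910, so R_th ≤ R_L · ε/(1−ε) = 265 kΩ × 0.0910/0.9090 = 26.5 kΩ.

R_th ≤ 26.5 kΩ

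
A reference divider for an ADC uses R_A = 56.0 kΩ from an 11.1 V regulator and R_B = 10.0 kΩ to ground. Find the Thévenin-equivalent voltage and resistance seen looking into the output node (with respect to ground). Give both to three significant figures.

V_th = 1.68 V, R_th = 8.48 kΩ

V_th is the open-circuit tap voltage: 11.1 × 10.0/(56.0 + 10.0) = 1.68 V.
With the supply zeroed, R_A and R_B appear in parallel from the tap: R_th = R_A‖R_B = (56.0 × 10.0)/66.00 = 8.48 kΩ.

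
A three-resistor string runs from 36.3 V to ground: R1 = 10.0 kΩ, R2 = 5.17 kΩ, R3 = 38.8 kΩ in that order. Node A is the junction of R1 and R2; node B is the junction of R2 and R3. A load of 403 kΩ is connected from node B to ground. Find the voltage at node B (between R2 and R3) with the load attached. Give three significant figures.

V ≈ 25.4 V

At node B, R3 is in parallel with the load: R3‖R_L = 35.39 kΩ.
Below node A the resistance is R2 + (R3‖R_L) = 40.56 kΩ, so V_A = 36.3 × 40.56/50.56 = 29.12 V.
Then V_B = V_A × (R3‖R_L)/(R2 + R3‖R_L) = 29.12 × 35.39/40.56 = 25.4 V.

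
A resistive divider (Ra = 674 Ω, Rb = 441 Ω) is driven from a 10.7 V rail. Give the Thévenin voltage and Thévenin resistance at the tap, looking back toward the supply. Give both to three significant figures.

V_th is the open-circuit tap voltage: 10.7 × 441/(674 + 441) = 4.23 V.
With the supply zeroed, Ra and Rb appear in parallel from the tap: R_th = Ra‖Rb = (674 × 441)/1115 = 267 Ω.

V_th = 4.23 V, R_th = 267 Ω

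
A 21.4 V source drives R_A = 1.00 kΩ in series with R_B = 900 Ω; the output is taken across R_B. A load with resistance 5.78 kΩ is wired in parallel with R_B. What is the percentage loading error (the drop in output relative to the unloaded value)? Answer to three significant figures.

The divider's output (Thévenin) resistance is R_A‖R_B = 473.7 Ω.
Fractional drop under load = R_th/(R_th + R_L) = 473.7 / (473.7 + 5780) = 0.07574.
So the output falls by 7.57 %.

7.57 %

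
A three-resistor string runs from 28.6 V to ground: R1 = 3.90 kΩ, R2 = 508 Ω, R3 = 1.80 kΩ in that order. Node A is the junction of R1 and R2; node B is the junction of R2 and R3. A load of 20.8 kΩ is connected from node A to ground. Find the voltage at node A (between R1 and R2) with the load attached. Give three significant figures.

V ≈ 9.94 V

Below node A the series string R2+R3 = 2308 Ω sits in parallel with the 20800 Ω load: 2077 Ω.
V_A = 28.6 × 2077/(3900 + 2077) = 9.94 V.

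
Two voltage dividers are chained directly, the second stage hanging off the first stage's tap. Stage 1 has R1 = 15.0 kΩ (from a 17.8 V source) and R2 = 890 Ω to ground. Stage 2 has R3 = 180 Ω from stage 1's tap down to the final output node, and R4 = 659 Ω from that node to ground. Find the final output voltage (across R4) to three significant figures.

Stage 2 presents R3+R4 = 839.0 Ω as a load on stage 1's tap.
Stage 1's lower leg becomes R2‖(R3+R4) = 431.9 Ω, so V_mid = 17.8 × 431.9/15430 = 0.4981 V.
Stage 2 is itself unloaded: V_out = V_mid × R4/(R3+R4) = 0.4981 × 659/839.0 = 0.391 V.

V_out ≈ 0.391 V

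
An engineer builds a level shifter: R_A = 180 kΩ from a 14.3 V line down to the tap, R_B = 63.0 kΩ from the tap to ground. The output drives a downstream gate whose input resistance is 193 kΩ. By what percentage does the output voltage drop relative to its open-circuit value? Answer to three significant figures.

The divider's output (Thévenin) resistance is R_A‖R_B = 46.67 kΩ.
Fractional drop under load = R_th/(R_th + R_L) = 46.67 / (46.67 + 193) = 0.1947.
So the output falls by 19.5 %.

19.5 %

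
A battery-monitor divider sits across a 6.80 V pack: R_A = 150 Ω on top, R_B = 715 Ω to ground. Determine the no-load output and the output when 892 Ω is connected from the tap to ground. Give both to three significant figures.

Unloaded: 5.62 V; loaded: 4.93 V

Open-circuit: V = 6.80 × 715/(150 + 715) = 5.62 V.
With the load, R_B becomes R_B‖R_L = 396.9 Ω, so V = 6.80 × 396.9/546.9 = 4.93 V.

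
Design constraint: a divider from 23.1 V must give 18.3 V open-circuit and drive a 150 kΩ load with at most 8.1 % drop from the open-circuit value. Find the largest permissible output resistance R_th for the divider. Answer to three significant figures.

Loading drop = R_th/(R_th + R_L) ≤ 0.0810, so R_th ≤ R_L · ε/(1−ε) = 150 kΩ × 0.0810/0.9190 = 13.2 kΩ.
(Any R1, R2 with R2/(R1+R2) = 0.792 and R1‖R2 ≤ 13.2 kΩ will meet the spec.)

R_th ≤ 13.2 kΩ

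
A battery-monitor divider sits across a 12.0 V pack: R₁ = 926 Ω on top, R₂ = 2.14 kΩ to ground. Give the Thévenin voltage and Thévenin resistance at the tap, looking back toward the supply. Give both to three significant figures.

V_th = 8.38 V, R_th = 646 Ω

V_th is the open-circuit tap voltage: 12.0 × 2140/(926 + 2140) = 8.38 V.
With the supply zeroed, R₁ and R₂ appear in parallel from the tap: R_th = R₁‖R₂ = (926 × 2140)/3066 = 646 Ω.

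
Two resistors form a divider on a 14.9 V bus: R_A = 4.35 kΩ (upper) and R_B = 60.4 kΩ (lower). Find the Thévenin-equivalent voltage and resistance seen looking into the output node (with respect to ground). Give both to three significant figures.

V_th is the open-circuit tap voltage: 14.9 × 60.4/(4.35 + 60.4) = 13.9 V.
With the supply zeroed, R_A and R_B appear in parallel from the tap: R_th = R_A‖R_B = (4.35 × 60.4)/64.75 = 4.06 kΩ.

V_th = 13.9 V, R_th = 4.06 kΩ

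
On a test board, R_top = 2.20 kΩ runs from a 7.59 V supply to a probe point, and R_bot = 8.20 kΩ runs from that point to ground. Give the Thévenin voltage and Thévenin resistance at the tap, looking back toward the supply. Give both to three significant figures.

V_th = 5.98 V, R_th = 1.73 kΩ

V_th is the open-circuit tap voltage: 7.59 × 8.20/(2.20 + 8.20) = 5.98 V.
With the supply zeroed, R_top and R_bot appear in parallel from the tap: R_th = R_top‖R_bot = (2.20 × 8.20)/10.40 = 1.73 kΩ.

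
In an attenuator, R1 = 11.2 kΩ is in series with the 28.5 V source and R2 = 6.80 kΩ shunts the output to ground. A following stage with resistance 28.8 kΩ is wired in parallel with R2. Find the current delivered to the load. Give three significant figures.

R2‖R_L = 5.501 kΩ; V_out = 28.5 × 5.501/16.70 = 9.388 V.
I_L = V_out / R_L = 9.388 / 28.8 kΩ = 0.326 mA.

I_L ≈ 0.326 mA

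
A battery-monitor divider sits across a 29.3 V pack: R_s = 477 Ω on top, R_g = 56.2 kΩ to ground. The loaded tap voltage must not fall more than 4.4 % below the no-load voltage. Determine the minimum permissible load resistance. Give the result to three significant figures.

Output resistance R_th = R_s‖R_g = (477 × 56200)/56680 = 473.0 Ω.
The fractional drop is R_th/(R_th + R_L); requiring this ≤ 0.0440 gives R_L ≥ R_th(1/0.0440 − 1) = 473.0 × 21.73 = 10.3 kΩ.

R_L(min) ≈ 10.3 kΩ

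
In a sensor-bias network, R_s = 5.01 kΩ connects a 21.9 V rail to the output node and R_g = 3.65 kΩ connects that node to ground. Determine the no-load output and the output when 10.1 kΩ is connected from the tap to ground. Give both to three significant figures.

Unloaded: 9.23 V; loaded: 7.63 V

Open-circuit: V = 21.9 × 3.65/(5.01 + 3.65) = 9.23 V.
With the load, R_g becomes R_g‖R_L = 2.681 kΩ, so V = 21.9 × 2.681/7.691 = 7.63 V.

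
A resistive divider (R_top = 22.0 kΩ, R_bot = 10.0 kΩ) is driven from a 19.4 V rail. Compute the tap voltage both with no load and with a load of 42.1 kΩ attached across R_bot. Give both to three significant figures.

Unloaded: 6.06 V; loaded: 5.21 V

Open-circuit: V = 19.4 × 10.0/(22.0 + 10.0) = 6.06 V.
With the load, R_bot becomes R_bot‖R_L = 8.081 kΩ, so V = 19.4 × 8.081/30.08 = 5.21 V.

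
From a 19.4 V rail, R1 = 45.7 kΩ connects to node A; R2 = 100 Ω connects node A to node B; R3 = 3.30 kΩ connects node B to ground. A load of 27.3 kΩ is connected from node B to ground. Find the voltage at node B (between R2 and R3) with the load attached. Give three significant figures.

At node B, R3 is in parallel with the load: R3‖R_L = 2944 Ω.
Below node A the resistance is R2 + (R3‖R_L) = 3044 Ω, so V_A = 19.4 × 3044/48740 = 1.212 V.
Then V_B = V_A × (R3‖R_L)/(R2 + R3‖R_L) = 1.212 × 2944/3044 = 1.17 V.

V ≈ 1.17 V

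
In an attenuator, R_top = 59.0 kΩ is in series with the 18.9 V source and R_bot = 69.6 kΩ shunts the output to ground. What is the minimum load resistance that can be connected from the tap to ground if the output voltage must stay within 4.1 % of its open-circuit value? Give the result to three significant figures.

R_L(min) ≈ 747 kΩ

Output resistance R_th = R_top‖R_bot = (59.0 × 69.6)/128.6 = 31.93 kΩ.
The fractional drop is R_th/(R_th + R_L); requiring this ≤ 0.0410 gives R_L ≥ R_th(1/0.0410 − 1) = 31.93 × 23.39 = 747 kΩ.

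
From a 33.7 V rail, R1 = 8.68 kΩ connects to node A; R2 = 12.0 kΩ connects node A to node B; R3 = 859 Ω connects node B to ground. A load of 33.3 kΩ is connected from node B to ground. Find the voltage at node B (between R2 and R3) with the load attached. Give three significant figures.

At node B, R3 is in parallel with the load: R3‖R_L = 837.4 Ω.
Below node A the resistance is R2 + (R3‖R_L) = 12840 Ω, so V_A = 33.7 × 12840/21520 = 20.11 V.
Then V_B = V_A × (R3‖R_L)/(R2 + R3‖R_L) = 20.11 × 837.4/12840 = 1.31 V.

V ≈ 1.31 V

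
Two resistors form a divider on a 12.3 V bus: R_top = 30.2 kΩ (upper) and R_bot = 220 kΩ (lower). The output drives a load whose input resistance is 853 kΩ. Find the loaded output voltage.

V_out ≈ 10.5 V

The load sits in parallel with R_bot: R_bot‖R_L = (220 × 853) / (220 + 853) = 174.9 kΩ.
V_out = 12.3 × 174.9 / (30.2 + 174.9) = 12.3 × 174.9/205.1 = 10.5 V.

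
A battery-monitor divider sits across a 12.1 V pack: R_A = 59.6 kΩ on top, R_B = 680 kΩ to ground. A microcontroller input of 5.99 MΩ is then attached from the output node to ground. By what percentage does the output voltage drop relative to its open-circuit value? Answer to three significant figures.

0.907 %

The divider's output (Thévenin) resistance is R_A‖R_B = 54.80 kΩ.
Fractional drop under load = R_th/(R_th + R_L) = 54.80 / (54.80 + 5990) = 0.009065.
So the output falls by 0.907 %.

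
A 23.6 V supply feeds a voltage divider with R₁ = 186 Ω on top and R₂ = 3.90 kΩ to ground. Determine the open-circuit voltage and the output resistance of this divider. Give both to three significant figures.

V_th = 22.5 V, R_th = 178 Ω

V_th is the open-circuit tap voltage: 23.6 × 3900/(186 + 3900) = 22.5 V.
With the supply zeroed, R₁ and R₂ appear in parallel from the tap: R_th = R₁‖R₂ = (186 × 3900)/4086 = 178 Ω.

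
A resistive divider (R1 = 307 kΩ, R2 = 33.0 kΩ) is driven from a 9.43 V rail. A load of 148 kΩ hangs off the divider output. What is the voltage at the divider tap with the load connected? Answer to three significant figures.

The load sits in parallel with R2: R2‖R_L = (33.0 × 148) / (33.0 + 148) = 26.98 kΩ.
V_out = 9.43 × 26.98 / (307 + 26.98) = 9.43 × 26.98/334.0 = 0.762 V.
(Unloaded it would have been 0.915 V.)

V_out ≈ 0.762 V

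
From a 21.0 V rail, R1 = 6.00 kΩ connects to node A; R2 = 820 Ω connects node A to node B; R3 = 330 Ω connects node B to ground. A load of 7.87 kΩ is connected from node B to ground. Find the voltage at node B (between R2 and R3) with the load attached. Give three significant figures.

At node B, R3 is in parallel with the load: R3‖R_L = 316.7 Ω.
Below node A the resistance is R2 + (R3‖R_L) = 1137 Ω, so V_A = 21.0 × 1137/7137 = 3.345 V.
Then V_B = V_A × (R3‖R_L)/(R2 + R3‖R_L) = 3.345 × 316.7/1137 = 0.932 V.

V ≈ 0.932 V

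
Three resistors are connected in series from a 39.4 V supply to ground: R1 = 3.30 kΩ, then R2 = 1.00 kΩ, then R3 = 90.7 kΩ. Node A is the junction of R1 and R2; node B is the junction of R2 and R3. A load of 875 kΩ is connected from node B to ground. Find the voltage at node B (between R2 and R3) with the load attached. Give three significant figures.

At node B, R3 is in parallel with the load: R3‖R_L = 82.18 kΩ.
Below node A the resistance is R2 + (R3‖R_L) = 83.18 kΩ, so V_A = 39.4 × 83.18/86.48 = 37.90 V.
Then V_B = V_A × (R3‖R_L)/(R2 + R3‖R_L) = 37.90 × 82.18/83.18 = 37.4 V.

V ≈ 37.4 V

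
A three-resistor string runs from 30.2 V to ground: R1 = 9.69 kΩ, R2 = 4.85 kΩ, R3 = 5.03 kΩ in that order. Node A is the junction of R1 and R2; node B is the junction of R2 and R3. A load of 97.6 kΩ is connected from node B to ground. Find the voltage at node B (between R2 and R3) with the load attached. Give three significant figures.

At node B, R3 is in parallel with the load: R3‖R_L = 4.783 kΩ.
Below node A the resistance is R2 + (R3‖R_L) = 9.633 kΩ, so V_A = 30.2 × 9.633/19.32 = 15.06 V.
Then V_B = V_A × (R3‖R_L)/(R2 + R3‖R_L) = 15.06 × 4.783/9.633 = 7.48 V.

V ≈ 7.48 V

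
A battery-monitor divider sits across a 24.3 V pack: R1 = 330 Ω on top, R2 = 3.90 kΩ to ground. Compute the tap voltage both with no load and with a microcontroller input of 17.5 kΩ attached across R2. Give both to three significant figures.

Open-circuit: V = 24.3 × 3900/(330 + 3900) = 22.4 V.
With the load, R2 becomes R2‖R_L = 3189 Ω, so V = 24.3 × 3189/3519 = 22.0 V.

Unloaded: 22.4 V; loaded: 22.0 V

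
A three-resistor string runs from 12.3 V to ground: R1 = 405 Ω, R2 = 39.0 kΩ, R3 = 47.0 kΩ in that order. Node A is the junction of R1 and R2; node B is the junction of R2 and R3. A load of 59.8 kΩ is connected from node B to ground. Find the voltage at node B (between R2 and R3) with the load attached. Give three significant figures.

V ≈ 4.93 V

At node B, R3 is in parallel with the load: R3‖R_L = 26320 Ω.
Below node A the resistance is R2 + (R3‖R_L) = 65320 Ω, so V_A = 12.3 × 65320/65720 = 12.22 V.
Then V_B = V_A × (R3‖R_L)/(R2 + R3‖R_L) = 12.22 × 26320/65320 = 4.93 V.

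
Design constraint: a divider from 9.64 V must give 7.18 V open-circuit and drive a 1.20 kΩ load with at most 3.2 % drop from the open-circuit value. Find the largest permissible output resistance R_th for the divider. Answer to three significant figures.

R_th ≤ 39.7 Ω

Loading drop = R_th/(R_th + R_L) ≤ 0.0320, so R_th ≤ R_L · ε/(1−ε) = 1.20 kΩ × 0.0320/0.9680 = 39.7 Ω.
(Any R1, R2 with R2/(R1+R2) = 0.745 and R1‖R2 ≤ 39.7 Ω will meet the spec.)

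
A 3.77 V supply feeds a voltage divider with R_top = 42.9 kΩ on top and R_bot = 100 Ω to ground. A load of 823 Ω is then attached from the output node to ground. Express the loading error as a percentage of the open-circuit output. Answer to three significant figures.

The divider's output (Thévenin) resistance is R_top‖R_bot = 99.77 Ω.
Fractional drop under load = R_th/(R_th + R_L) = 99.77 / (99.77 + 823) = 0.1081.
So the output falls by 10.8 %.

10.8 %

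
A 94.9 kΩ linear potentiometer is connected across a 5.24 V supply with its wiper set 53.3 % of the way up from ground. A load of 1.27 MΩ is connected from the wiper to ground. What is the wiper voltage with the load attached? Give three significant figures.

The wiper splits the pot into (1−α)R = 44.32 kΩ above and αR = 50.58 kΩ below.
Lower section ‖ load = 48.64 kΩ.
V_wiper = 5.24 × 48.64/(44.32 + 48.64) = 2.74 V.

V ≈ 2.74 V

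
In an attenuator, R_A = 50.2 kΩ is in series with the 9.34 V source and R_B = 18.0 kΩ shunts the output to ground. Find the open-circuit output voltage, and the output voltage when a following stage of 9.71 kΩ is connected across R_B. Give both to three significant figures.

Open-circuit: V = 9.34 × 18.0/(50.2 + 18.0) = 2.47 V.
With the load, R_B becomes R_B‖R_L = 6.307 kΩ, so V = 9.34 × 6.307/56.51 = 1.04 V.

Unloaded: 2.47 V; loaded: 1.04 V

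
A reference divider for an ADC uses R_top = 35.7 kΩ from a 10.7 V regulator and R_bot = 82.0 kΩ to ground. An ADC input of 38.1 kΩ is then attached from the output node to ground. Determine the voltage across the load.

V_out ≈ 4.51 V

The load sits in parallel with R_bot: R_bot‖R_L = (82.0 × 38.1) / (82.0 + 38.1) = 26.01 kΩ.
V_out = 10.7 × 26.01 / (35.7 + 26.01) = 10.7 × 26.01/61.71 = 4.51 V.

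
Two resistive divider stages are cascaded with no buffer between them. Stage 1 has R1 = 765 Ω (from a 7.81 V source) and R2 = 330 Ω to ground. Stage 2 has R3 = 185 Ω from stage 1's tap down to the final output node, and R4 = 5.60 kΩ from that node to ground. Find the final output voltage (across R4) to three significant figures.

Stage 2 presents R3+R4 = 5785 Ω as a load on stage 1's tap.
Stage 1's lower leg becomes R2‖(R3+R4) = 312.2 Ω, so V_mid = 7.81 × 312.2/1077 = 2.263 V.
Stage 2 is itself unloaded: V_out = V_mid × R4/(R3+R4) = 2.263 × 5600/5785 = 2.19 V.

V_out ≈ 2.19 V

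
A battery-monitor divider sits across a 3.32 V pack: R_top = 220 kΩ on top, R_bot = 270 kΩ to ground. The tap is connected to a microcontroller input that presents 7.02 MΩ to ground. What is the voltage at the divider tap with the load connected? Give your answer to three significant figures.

V_out ≈ 1.80 V

The load sits in parallel with R_bot: R_bot‖R_L = (270 × 7020) / (270 + 7020) = 260.0 kΩ.
V_out = 3.32 × 260.0 / (220 + 260.0) = 3.32 × 260.0/480.0 = 1.80 V.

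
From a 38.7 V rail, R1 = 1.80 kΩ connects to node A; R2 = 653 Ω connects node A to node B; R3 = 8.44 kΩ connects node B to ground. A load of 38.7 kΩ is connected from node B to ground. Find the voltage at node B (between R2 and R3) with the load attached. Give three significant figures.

V ≈ 28.6 V

At node B, R3 is in parallel with the load: R3‖R_L = 6929 Ω.
Below node A the resistance is R2 + (R3‖R_L) = 7582 Ω, so V_A = 38.7 × 7582/9382 = 31.28 V.
Then V_B = V_A × (R3‖R_L)/(R2 + R3‖R_L) = 31.28 × 6929/7582 = 28.6 V.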